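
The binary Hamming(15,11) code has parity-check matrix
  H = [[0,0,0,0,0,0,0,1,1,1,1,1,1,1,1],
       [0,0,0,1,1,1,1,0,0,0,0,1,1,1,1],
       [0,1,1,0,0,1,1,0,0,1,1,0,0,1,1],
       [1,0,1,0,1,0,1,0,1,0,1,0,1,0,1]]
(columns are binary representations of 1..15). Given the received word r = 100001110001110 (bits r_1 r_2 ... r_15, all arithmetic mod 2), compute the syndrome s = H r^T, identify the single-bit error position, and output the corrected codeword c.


s = (0, 1, 1, 1)^T, error position = 7, corrected codeword c = 100001010001110

Compute s = H r^T mod 2 one row at a time:
  s_1 = 1 + 0 + 0 + 0 + 1 + 1 + 1 + 0 = 4 ≡ 0 (mod 2).
  s_2 = 0 + 0 + 1 + 1 + 1 + 1 + 1 + 0 = 5 ≡ 1 (mod 2).
  s_3 = 0 + 0 + 1 + 1 + 0 + 0 + 1 + 0 = 3 ≡ 1 (mod 2).
  s_4 = 1 + 0 + 0 + 1 + 0 + 0 + 1 + 0 = 3 ≡ 1 (mod 2).
s = (0, 1, 1, 1)^T — this equals column 7 of H (binary 0111), so error is at position 7.
Correct: flip bit 7 of r = 100001110001110 to get c = 100001010001110.


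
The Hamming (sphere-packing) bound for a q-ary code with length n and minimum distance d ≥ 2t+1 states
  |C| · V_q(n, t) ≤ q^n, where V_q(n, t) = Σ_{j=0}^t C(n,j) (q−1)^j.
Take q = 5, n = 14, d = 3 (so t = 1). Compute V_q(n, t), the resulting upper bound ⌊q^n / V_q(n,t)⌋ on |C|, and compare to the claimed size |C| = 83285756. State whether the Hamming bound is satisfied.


V_q(n, t) = 57, q^n = 6103515625, Hamming bound = 107079221, |C| = 83285756 ≤ bound (satisfied).

Step 1: Compute V_q(n, t) = Σ_{j=0}^1 C(n, j) (q−1)^j.
  j = 0: C(14,0)·(4)^0 = 1·1 = 1.
  j = 1: C(14,1)·(4)^1 = 14·4 = 56.
  V_q(n, t) = 1 + 56 = 57.
Step 2: q^n = 5^14 = 6103515625.
Step 3: Hamming bound ⌊q^n / V_q(n,t)⌋ = ⌊6103515625/57⌋ = 107079221.
Step 4: Compare |C| = 83285756 to 107079221: satisfied.
The claimed |C| lies below the Hamming bound.


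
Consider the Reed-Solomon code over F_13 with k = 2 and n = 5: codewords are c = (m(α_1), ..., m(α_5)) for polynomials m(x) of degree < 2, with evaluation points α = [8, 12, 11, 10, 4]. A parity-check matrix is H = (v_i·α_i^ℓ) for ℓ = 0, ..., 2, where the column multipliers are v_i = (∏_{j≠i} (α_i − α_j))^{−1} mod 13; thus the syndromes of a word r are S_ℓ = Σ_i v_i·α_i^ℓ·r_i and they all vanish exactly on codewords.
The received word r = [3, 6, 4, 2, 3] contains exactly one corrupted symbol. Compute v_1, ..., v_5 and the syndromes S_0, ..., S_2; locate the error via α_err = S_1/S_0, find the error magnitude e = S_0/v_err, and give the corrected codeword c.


S = (12, 5, 1), error at position 1, error magnitude e = 5, c = [11, 6, 4, 2, 3].

Step 1: column multipliers v_i = (∏_{j≠i}(α_i − α_j))^{−1} mod 13.
  i = 1 (α = 8): (8−12)(8−11)(8−10)(8−4) = (−4)·(−3)·(−2)·4 = −96 ≡ 8, so v_1 = 8^{−1} = 5 (mod 13).
  i = 2 (α = 12): (12−8)(12−11)(12−10)(12−4) = 4·1·2·8 = 64 ≡ 12, so v_2 = 12^{−1} = 12 (mod 13).
  i = 3 (α = 11): (11−8)(11−12)(11−10)(11−4) = 3·(−1)·1·7 = −21 ≡ 5, so v_3 = 5^{−1} = 8 (mod 13).
  i = 4 (α = 10): (10−8)(10−12)(10−11)(10−4) = 2·(−2)·(−1)·6 = 24 ≡ 11, so v_4 = 11^{−1} = 6 (mod 13).
  i = 5 (α = 4): (4−8)(4−12)(4−11)(4−10) = (−4)·(−8)·(−7)·(−6) = 1344 ≡ 5, so v_5 = 5^{−1} = 8 (mod 13).
  v = [5, 12, 8, 6, 8].
Step 2: syndromes of r = [3, 6, 4, 2, 3] (all sums mod 13).
  S_0 = Σ v_i r_i = 5·3 + 12·6 + 8·4 + 6·2 + 8·3 = 155 ≡ 12.
  S_1 = Σ v_i α_i r_i = 5·8·3 + 12·12·6 + 8·11·4 + 6·10·2 + 8·4·3 = 1552 ≡ 5.
  α_i^2 mod 13 = [12, 1, 4, 9, 3].
  S_2 = Σ v_i α_i^2 r_i = 5·12·3 + 12·1·6 + 8·4·4 + 6·9·2 + 8·3·3 = 560 ≡ 1.
  S = (12, 5, 1) ≠ 0, so r is not a codeword (an error is present).
Step 3: locate the error. For a single error e at position i, S_ℓ = v_i·e·α_i^ℓ, so α_err = S_1/S_0.
  S_0^{−1} = 12^{−1} = 12 (mod 13), so α_err = 5·12 = 60 ≡ 8 = α_1. Error position i = 1.
  Consistency check: S_2/S_1 = 1·8 = 8 ≡ 8 = α_err ✓ (single-error assumption holds).
Step 4: error magnitude e = S_0/v_1 = S_0·∏_{j≠1}(α_1 − α_j) = 12·8 = 96 ≡ 5 (mod 13).
Step 5: correct position 1: c_1 = r_1 − e = 3 − 5 ≡ 11 (mod 13). Hence c = [11, 6, 4, 2, 3].
  Check: interpolating c through the α_i gives m(x) = 8 + 2·x (degree < 2) with m(α_i) = c_i for every i, so c is indeed a codeword.


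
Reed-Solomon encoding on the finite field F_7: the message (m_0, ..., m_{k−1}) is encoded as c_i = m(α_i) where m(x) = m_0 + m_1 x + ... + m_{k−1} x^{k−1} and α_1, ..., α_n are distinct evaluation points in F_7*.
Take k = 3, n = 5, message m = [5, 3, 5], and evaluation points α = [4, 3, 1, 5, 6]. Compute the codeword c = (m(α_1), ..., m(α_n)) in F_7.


c = [6, 3, 6, 5, 0]

Message polynomial: m(x) = 5 + 3·x + 5·x^2 (mod 7).
For each evaluation point α_i, compute m(α_i) mod 7:
  α_1 = 4: Horner steps 5 → 2 → 6, so m(4) = 6.
  α_2 = 3: Horner steps 5 → 4 → 3, so m(3) = 3.
  α_3 = 1: Horner steps 5 → 1 → 6, so m(1) = 6.
  α_4 = 5: Horner steps 5 → 0 → 5, so m(5) = 5.
  α_5 = 6: Horner steps 5 → 5 → 0, so m(6) = 0.
Codeword c = [6, 3, 6, 5, 0] ∈ F_7^5.


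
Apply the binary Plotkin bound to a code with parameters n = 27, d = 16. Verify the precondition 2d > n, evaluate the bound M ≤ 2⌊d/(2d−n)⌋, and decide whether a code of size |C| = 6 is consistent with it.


Plotkin bound M ≤ 6; given |C| = 6 ≤ bound (satisfied).

Check applicability: 2d = 32, n = 27.
2d − n = 5 > 0, so Plotkin applies.
Compute d/(2d−n) = 16/5 ≈ 3.2000.
⌊d/(2d−n)⌋ = 3.
Plotkin bound: M ≤ 2·3 = 6.
Given |C| = 6, check: satisfied.
This |C| is at the Plotkin bound.


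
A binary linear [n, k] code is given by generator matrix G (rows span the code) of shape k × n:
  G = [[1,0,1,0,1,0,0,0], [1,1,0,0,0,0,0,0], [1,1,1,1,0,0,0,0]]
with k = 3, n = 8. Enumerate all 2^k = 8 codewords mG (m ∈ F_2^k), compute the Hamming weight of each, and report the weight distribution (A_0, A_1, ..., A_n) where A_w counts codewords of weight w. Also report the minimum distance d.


Weight distribution: A_0 = 1, A_2 = 2, A_3 = 4, A_4 = 1. Minimum distance d = 2.

Enumerate all 2^3 = 8 messages m ∈ F_2^3.
For each, compute codeword c = mG in F_2^8, then tally its weight.
  m = 000 → c = 00000000, weight = 0.
  m = 100 → c = 10101000, weight = 3.
  m = 010 → c = 11000000, weight = 2.
  m = 110 → c = 01101000, weight = 3.
  m = 001 → c = 11110000, weight = 4.
  m = 101 → c = 01011000, weight = 3.
  m = 011 → c = 00110000, weight = 2.
  m = 111 → c = 10011000, weight = 3.
Tally weights:
  weight 0: 1 codewords.
  weight 2: 2 codewords.
  weight 3: 4 codewords.
  weight 4: 1 codewords.
Minimum distance d = smallest w > 0 with A_w > 0 = 2.
Sanity: Σ A_w = 8 = 2^3 = 8 ✓.


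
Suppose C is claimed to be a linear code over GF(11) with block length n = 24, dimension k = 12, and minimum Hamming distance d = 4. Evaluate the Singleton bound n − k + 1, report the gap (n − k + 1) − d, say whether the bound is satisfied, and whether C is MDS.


Singleton RHS = n − k + 1 = 13, slack = 9, bound satisfied, not MDS.

Singleton bound: d ≤ n − k + 1.
Here n = 24, k = 12, so n − k + 1 = 13.
Given d = 4, check d ≤ 13: YES.
Slack = (n − k + 1) − d = 9.
The code is NOT MDS (slack = 9 > 0).
Description: the claimed parameters are [24, 12, 4]_11; such a code would be non-MDS.


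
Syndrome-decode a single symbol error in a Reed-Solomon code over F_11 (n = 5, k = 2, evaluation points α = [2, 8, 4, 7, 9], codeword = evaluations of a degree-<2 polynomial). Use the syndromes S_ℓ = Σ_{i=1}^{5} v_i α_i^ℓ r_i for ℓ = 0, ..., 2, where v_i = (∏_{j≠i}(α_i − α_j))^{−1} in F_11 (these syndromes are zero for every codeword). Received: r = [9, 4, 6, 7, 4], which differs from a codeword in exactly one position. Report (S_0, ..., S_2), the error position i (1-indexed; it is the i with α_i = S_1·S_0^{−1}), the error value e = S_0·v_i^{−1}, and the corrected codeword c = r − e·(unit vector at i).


S = (9, 6, 4), error at position 2, error magnitude e = 4, c = [9, 0, 6, 7, 4].

Step 1: column multipliers v_i = (∏_{j≠i}(α_i − α_j))^{−1} mod 11.
  i = 1 (α = 2): (2−8)(2−4)(2−7)(2−9) = (−6)·(−2)·(−5)·(−7) = 420 ≡ 2, so v_1 = 2^{−1} = 6 (mod 11).
  i = 2 (α = 8): (8−2)(8−4)(8−7)(8−9) = 6·4·1·(−1) = −24 ≡ 9, so v_2 = 9^{−1} = 5 (mod 11).
  i = 3 (α = 4): (4−2)(4−8)(4−7)(4−9) = 2·(−4)·(−3)·(−5) = −120 ≡ 1, so v_3 = 1^{−1} = 1 (mod 11).
  i = 4 (α = 7): (7−2)(7−8)(7−4)(7−9) = 5·(−1)·3·(−2) = 30 ≡ 8, so v_4 = 8^{−1} = 7 (mod 11).
  i = 5 (α = 9): (9−2)(9−8)(9−4)(9−7) = 7·1·5·2 = 70 ≡ 4, so v_5 = 4^{−1} = 3 (mod 11).
  v = [6, 5, 1, 7, 3].
Step 2: syndromes of r = [9, 4, 6, 7, 4] (all sums mod 11).
  S_0 = Σ v_i r_i = 6·9 + 5·4 + 1·6 + 7·7 + 3·4 = 141 ≡ 9.
  S_1 = Σ v_i α_i r_i = 6·2·9 + 5·8·4 + 1·4·6 + 7·7·7 + 3·9·4 = 743 ≡ 6.
  α_i^2 mod 11 = [4, 9, 5, 5, 4].
  S_2 = Σ v_i α_i^2 r_i = 6·4·9 + 5·9·4 + 1·5·6 + 7·5·7 + 3·4·4 = 719 ≡ 4.
  S = (9, 6, 4) ≠ 0, so r is not a codeword (an error is present).
Step 3: locate the error. For a single error e at position i, S_ℓ = v_i·e·α_i^ℓ, so α_err = S_1/S_0.
  S_0^{−1} = 9^{−1} = 5 (mod 11), so α_err = 6·5 = 30 ≡ 8 = α_2. Error position i = 2.
  Consistency check: S_2/S_1 = 4·2 = 8 ≡ 8 = α_err ✓ (single-error assumption holds).
Step 4: error magnitude e = S_0/v_2 = S_0·∏_{j≠2}(α_2 − α_j) = 9·9 = 81 ≡ 4 (mod 11).
Step 5: correct position 2: c_2 = r_2 − e = 4 − 4 ≡ 0 (mod 11). Hence c = [9, 0, 6, 7, 4].
  Check: interpolating c through the α_i gives m(x) = 1 + 4·x (degree < 2) with m(α_i) = c_i for every i, so c is indeed a codeword.


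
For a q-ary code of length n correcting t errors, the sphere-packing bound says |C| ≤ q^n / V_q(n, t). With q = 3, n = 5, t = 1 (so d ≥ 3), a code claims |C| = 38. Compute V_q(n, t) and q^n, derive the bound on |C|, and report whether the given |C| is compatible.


V_q(n, t) = 11, q^n = 243, Hamming bound = 22, |C| = 38 > bound (violated).

Step 1: Compute V_q(n, t) = Σ_{j=0}^1 C(n, j) (q−1)^j.
  j = 0: C(5,0)·(2)^0 = 1·1 = 1.
  j = 1: C(5,1)·(2)^1 = 5·2 = 10.
  V_q(n, t) = 1 + 10 = 11.
Step 2: q^n = 3^5 = 243.
Step 3: Hamming bound ⌊q^n / V_q(n,t)⌋ = ⌊243/11⌋ = 22.
Step 4: Compare |C| = 38 to 22: violated.
The claimed |C| lies above the Hamming bound, so no 3-ary code of length 5 with d ≥ 3 can have 38 codewords.


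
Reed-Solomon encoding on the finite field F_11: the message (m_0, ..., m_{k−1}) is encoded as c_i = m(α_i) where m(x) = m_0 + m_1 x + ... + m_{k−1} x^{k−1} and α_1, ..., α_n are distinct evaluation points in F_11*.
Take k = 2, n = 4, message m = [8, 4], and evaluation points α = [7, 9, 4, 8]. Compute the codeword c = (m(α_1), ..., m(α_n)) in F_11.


c = [3, 0, 2, 7]

Message polynomial: m(x) = 8 + 4·x (mod 11).
For each evaluation point α_i, compute m(α_i) mod 11:
  α_1 = 7: Horner steps 4 → 3, so m(7) = 3.
  α_2 = 9: Horner steps 4 → 0, so m(9) = 0.
  α_3 = 4: Horner steps 4 → 2, so m(4) = 2.
  α_4 = 8: Horner steps 4 → 7, so m(8) = 7.
Codeword c = [3, 0, 2, 7] ∈ F_11^4.


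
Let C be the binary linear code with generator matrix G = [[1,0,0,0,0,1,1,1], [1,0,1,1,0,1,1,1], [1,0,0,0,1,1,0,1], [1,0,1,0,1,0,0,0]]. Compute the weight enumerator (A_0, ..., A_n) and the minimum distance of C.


Weight distribution: A_0 = 1, A_2 = 2, A_3 = 6, A_4 = 3, A_5 = 2, A_6 = 2. Minimum distance d = 2.

Enumerate all 2^4 = 16 messages m ∈ F_2^4.
For each, compute codeword c = mG in F_2^8, then tally its weight.
  m = 0000 → c = 00000000, weight = 0.
  m = 1000 → c = 10000111, weight = 4.
  m = 0100 → c = 10110111, weight = 6.
  m = 1100 → c = 00110000, weight = 2.
  m = 0010 → c = 10001101, weight = 4.
  m = 1010 → c = 00001010, weight = 2.
  m = 0110 → c = 00111010, weight = 4.
  m = 1110 → c = 10111101, weight = 6.
  m = 0001 → c = 10101000, weight = 3.
  m = 1001 → c = 00101111, weight = 5.
  m = 0101 → c = 00011111, weight = 5.
  m = 1101 → c = 10011000, weight = 3.
  m = 0011 → c = 00100101, weight = 3.
  m = 1011 → c = 10100010, weight = 3.
  m = 0111 → c = 10010010, weight = 3.
  m = 1111 → c = 00010101, weight = 3.
Tally weights:
  weight 0: 1 codewords.
  weight 2: 2 codewords.
  weight 3: 6 codewords.
  weight 4: 3 codewords.
  weight 5: 2 codewords.
  weight 6: 2 codewords.
Minimum distance d = smallest w > 0 with A_w > 0 = 2.
Sanity: Σ A_w = 16 = 2^4 = 16 ✓.


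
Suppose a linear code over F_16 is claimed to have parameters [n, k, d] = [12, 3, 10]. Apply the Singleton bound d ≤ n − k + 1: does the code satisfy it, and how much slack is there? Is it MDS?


Singleton RHS = n − k + 1 = 10, slack = 0, bound satisfied, MDS.

Singleton bound: d ≤ n − k + 1.
Here n = 12, k = 3, so n − k + 1 = 10.
Given d = 10, check d ≤ 10: YES.
Slack = (n − k + 1) − d = 0.
The code is MDS (slack = 0).
Description: the claimed parameters are [12, 3, 10]_16; such a code would be MDS (meets Singleton bound).


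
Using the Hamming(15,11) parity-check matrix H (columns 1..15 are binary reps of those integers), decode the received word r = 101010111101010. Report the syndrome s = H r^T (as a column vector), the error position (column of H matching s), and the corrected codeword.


s = (1, 0, 0, 1)^T, error position = 9, corrected codeword c = 101010110101010

Compute s = H r^T mod 2 one row at a time:
  s_1 = 1 + 1 + 1 + 0 + 1 + 0 + 1 + 0 = 5 ≡ 1 (mod 2).
  s_2 = 0 + 1 + 0 + 1 + 1 + 0 + 1 + 0 = 4 ≡ 0 (mod 2).
  s_3 = 0 + 1 + 0 + 1 + 1 + 0 + 1 + 0 = 4 ≡ 0 (mod 2).
  s_4 = 1 + 1 + 1 + 1 + 1 + 0 + 0 + 0 = 5 ≡ 1 (mod 2).
s = (1, 0, 0, 1)^T — this equals column 9 of H (binary 1001), so error is at position 9.
Correct: flip bit 9 of r = 101010111101010 to get c = 101010110101010.


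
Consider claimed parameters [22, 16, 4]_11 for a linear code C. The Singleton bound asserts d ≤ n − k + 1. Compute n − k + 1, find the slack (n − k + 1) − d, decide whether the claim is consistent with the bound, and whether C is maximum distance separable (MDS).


Singleton RHS = n − k + 1 = 7, slack = 3, bound satisfied, not MDS.

Singleton bound: d ≤ n − k + 1.
Here n = 22, k = 16, so n − k + 1 = 7.
Given d = 4, check d ≤ 7: YES.
Slack = (n − k + 1) − d = 3.
The code is NOT MDS (slack = 3 > 0).
Description: the claimed parameters are [22, 16, 4]_11; such a code would be non-MDS.


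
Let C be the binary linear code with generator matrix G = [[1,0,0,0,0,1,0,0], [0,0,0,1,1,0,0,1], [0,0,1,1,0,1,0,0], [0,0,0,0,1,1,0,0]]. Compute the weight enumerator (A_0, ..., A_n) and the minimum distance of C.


Weight distribution: A_0 = 1, A_2 = 4, A_3 = 6, A_4 = 3, A_5 = 2. Minimum distance d = 2.

Enumerate all 2^4 = 16 messages m ∈ F_2^4.
For each, compute codeword c = mG in F_2^8, then tally its weight.
  m = 0000 → c = 00000000, weight = 0.
  m = 1000 → c = 10000100, weight = 2.
  m = 0100 → c = 00011001, weight = 3.
  m = 1100 → c = 10011101, weight = 5.
  m = 0010 → c = 00110100, weight = 3.
  m = 1010 → c = 10110000, weight = 3.
  m = 0110 → c = 00101101, weight = 4.
  m = 1110 → c = 10101001, weight = 4.
  m = 0001 → c = 00001100, weight = 2.
  m = 1001 → c = 10001000, weight = 2.
  m = 0101 → c = 00010101, weight = 3.
  m = 1101 → c = 10010001, weight = 3.
  m = 0011 → c = 00111000, weight = 3.
  m = 1011 → c = 10111100, weight = 5.
  m = 0111 → c = 00100001, weight = 2.
  m = 1111 → c = 10100101, weight = 4.
Tally weights:
  weight 0: 1 codewords.
  weight 2: 4 codewords.
  weight 3: 6 codewords.
  weight 4: 3 codewords.
  weight 5: 2 codewords.
Minimum distance d = smallest w > 0 with A_w > 0 = 2.
Sanity: Σ A_w = 16 = 2^4 = 16 ✓.


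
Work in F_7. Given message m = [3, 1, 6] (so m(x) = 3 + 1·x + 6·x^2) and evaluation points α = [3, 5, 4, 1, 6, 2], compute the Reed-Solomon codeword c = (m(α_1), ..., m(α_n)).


c = [4, 4, 5, 3, 1, 1]

Message polynomial: m(x) = 3 + 1·x + 6·x^2 (mod 7).
For each evaluation point α_i, compute m(α_i) mod 7:
  α_1 = 3: Horner steps 6 → 5 → 4, so m(3) = 4.
  α_2 = 5: Horner steps 6 → 3 → 4, so m(5) = 4.
  α_3 = 4: Horner steps 6 → 4 → 5, so m(4) = 5.
  α_4 = 1: Horner steps 6 → 0 → 3, so m(1) = 3.
  α_5 = 6: Horner steps 6 → 2 → 1, so m(6) = 1.
  α_6 = 2: Horner steps 6 → 6 → 1, so m(2) = 1.
Codeword c = [4, 4, 5, 3, 1, 1] ∈ F_7^6.


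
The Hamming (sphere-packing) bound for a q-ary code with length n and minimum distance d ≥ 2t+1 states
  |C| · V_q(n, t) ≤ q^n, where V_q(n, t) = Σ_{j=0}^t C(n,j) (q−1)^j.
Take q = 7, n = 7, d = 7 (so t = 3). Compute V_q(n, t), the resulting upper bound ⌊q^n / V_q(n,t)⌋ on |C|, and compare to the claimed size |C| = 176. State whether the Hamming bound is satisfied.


V_q(n, t) = 8359, q^n = 823543, Hamming bound = 98, |C| = 176 > bound (violated).

Step 1: Compute V_q(n, t) = Σ_{j=0}^3 C(n, j) (q−1)^j.
  j = 0: C(7,0)·(6)^0 = 1·1 = 1.
  j = 1: C(7,1)·(6)^1 = 7·6 = 42.
  j = 2: C(7,2)·(6)^2 = 21·36 = 756.
  j = 3: C(7,3)·(6)^3 = 35·216 = 7560.
  V_q(n, t) = 1 + 42 + 756 + 7560 = 8359.
Step 2: q^n = 7^7 = 823543.
Step 3: Hamming bound ⌊q^n / V_q(n,t)⌋ = ⌊823543/8359⌋ = 98.
Step 4: Compare |C| = 176 to 98: violated.
The claimed |C| lies above the Hamming bound, so no 7-ary code of length 7 with d ≥ 7 can have 176 codewords.


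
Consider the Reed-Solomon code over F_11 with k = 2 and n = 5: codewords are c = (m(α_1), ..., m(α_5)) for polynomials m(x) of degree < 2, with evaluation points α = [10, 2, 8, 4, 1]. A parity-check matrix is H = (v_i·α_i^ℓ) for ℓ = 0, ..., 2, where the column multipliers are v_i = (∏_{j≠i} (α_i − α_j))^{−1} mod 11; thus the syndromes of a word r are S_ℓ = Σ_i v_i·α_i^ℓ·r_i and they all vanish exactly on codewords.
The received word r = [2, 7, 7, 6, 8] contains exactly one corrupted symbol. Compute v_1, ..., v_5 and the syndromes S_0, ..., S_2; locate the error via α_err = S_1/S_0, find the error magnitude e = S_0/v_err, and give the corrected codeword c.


S = (6, 1, 2), error at position 2, error magnitude e = 7, c = [2, 0, 7, 6, 8].

Step 1: column multipliers v_i = (∏_{j≠i}(α_i − α_j))^{−1} mod 11.
  i = 1 (α = 10): (10−2)(10−8)(10−4)(10−1) = 8·2·6·9 = 864 ≡ 6, so v_1 = 6^{−1} = 2 (mod 11).
  i = 2 (α = 2): (2−10)(2−8)(2−4)(2−1) = (−8)·(−6)·(−2)·1 = −96 ≡ 3, so v_2 = 3^{−1} = 4 (mod 11).
  i = 3 (α = 8): (8−10)(8−2)(8−4)(8−1) = (−2)·6·4·7 = −336 ≡ 5, so v_3 = 5^{−1} = 9 (mod 11).
  i = 4 (α = 4): (4−10)(4−2)(4−8)(4−1) = (−6)·2·(−4)·3 = 144 ≡ 1, so v_4 = 1^{−1} = 1 (mod 11).
  i = 5 (α = 1): (1−10)(1−2)(1−8)(1−4) = (−9)·(−1)·(−7)·(−3) = 189 ≡ 2, so v_5 = 2^{−1} = 6 (mod 11).
  v = [2, 4, 9, 1, 6].
Step 2: syndromes of r = [2, 7, 7, 6, 8] (all sums mod 11).
  S_0 = Σ v_i r_i = 2·2 + 4·7 + 9·7 + 1·6 + 6·8 = 149 ≡ 6.
  S_1 = Σ v_i α_i r_i = 2·10·2 + 4·2·7 + 9·8·7 + 1·4·6 + 6·1·8 = 672 ≡ 1.
  α_i^2 mod 11 = [1, 4, 9, 5, 1].
  S_2 = Σ v_i α_i^2 r_i = 2·1·2 + 4·4·7 + 9·9·7 + 1·5·6 + 6·1·8 = 761 ≡ 2.
  S = (6, 1, 2) ≠ 0, so r is not a codeword (an error is present).
Step 3: locate the error. For a single error e at position i, S_ℓ = v_i·e·α_i^ℓ, so α_err = S_1/S_0.
  S_0^{−1} = 6^{−1} = 2 (mod 11), so α_err = 1·2 = 2 ≡ 2 = α_2. Error position i = 2.
  Consistency check: S_2/S_1 = 2·1 = 2 ≡ 2 = α_err ✓ (single-error assumption holds).
Step 4: error magnitude e = S_0/v_2 = S_0·∏_{j≠2}(α_2 − α_j) = 6·3 = 18 ≡ 7 (mod 11).
Step 5: correct position 2: c_2 = r_2 − e = 7 − 7 ≡ 0 (mod 11). Hence c = [2, 0, 7, 6, 8].
  Check: interpolating c through the α_i gives m(x) = 5 + 3·x (degree < 2) with m(α_i) = c_i for every i, so c is indeed a codeword.


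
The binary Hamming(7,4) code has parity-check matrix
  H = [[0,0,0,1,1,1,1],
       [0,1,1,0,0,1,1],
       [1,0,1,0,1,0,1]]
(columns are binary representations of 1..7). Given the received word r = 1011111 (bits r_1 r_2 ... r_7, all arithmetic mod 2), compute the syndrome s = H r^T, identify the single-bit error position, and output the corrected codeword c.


s = (0, 1, 0)^T, error position = 2, corrected codeword c = 1111111

Compute s = H r^T mod 2 one row at a time:
  s_1 = 1 + 1 + 1 + 1 = 4 ≡ 0 (mod 2).
  s_2 = 0 + 1 + 1 + 1 = 3 ≡ 1 (mod 2).
  s_3 = 1 + 1 + 1 + 1 = 4 ≡ 0 (mod 2).
s = (0, 1, 0)^T — this equals column 2 of H (binary 010), so error is at position 2.
Correct: flip bit 2 of r = 1011111 to get c = 1111111.


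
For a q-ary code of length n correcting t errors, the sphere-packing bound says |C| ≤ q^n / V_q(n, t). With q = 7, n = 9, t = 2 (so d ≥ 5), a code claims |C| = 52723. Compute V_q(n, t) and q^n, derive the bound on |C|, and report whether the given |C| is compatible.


V_q(n, t) = 1351, q^n = 40353607, Hamming bound = 29869, |C| = 52723 > bound (violated).

Step 1: Compute V_q(n, t) = Σ_{j=0}^2 C(n, j) (q−1)^j.
  j = 0: C(9,0)·(6)^0 = 1·1 = 1.
  j = 1: C(9,1)·(6)^1 = 9·6 = 54.
  j = 2: C(9,2)·(6)^2 = 36·36 = 1296.
  V_q(n, t) = 1 + 54 + 1296 = 1351.
Step 2: q^n = 7^9 = 40353607.
Step 3: Hamming bound ⌊q^n / V_q(n,t)⌋ = ⌊40353607/1351⌋ = 29869.
Step 4: Compare |C| = 52723 to 29869: violated.
The claimed |C| lies above the Hamming bound, so no 7-ary code of length 9 with d ≥ 5 can have 52723 codewords.


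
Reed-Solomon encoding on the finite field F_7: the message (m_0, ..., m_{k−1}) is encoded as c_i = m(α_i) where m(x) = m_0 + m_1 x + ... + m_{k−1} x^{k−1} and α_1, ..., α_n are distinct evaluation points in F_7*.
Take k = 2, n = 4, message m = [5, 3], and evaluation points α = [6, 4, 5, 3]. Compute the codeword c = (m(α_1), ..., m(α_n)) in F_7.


c = [2, 3, 6, 0]

Message polynomial: m(x) = 5 + 3·x (mod 7).
For each evaluation point α_i, compute m(α_i) mod 7:
  α_1 = 6: Horner steps 3 → 2, so m(6) = 2.
  α_2 = 4: Horner steps 3 → 3, so m(4) = 3.
  α_3 = 5: Horner steps 3 → 6, so m(5) = 6.
  α_4 = 3: Horner steps 3 → 0, so m(3) = 0.
Codeword c = [2, 3, 6, 0] ∈ F_7^4.


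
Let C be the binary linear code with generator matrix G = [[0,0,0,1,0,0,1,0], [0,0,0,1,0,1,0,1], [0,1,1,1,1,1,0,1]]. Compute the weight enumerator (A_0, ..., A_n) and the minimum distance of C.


Weight distribution: A_0 = 1, A_2 = 1, A_3 = 3, A_5 = 1, A_6 = 2. Minimum distance d = 2.

Enumerate all 2^3 = 8 messages m ∈ F_2^3.
For each, compute codeword c = mG in F_2^8, then tally its weight.
  m = 000 → c = 00000000, weight = 0.
  m = 100 → c = 00010010, weight = 2.
  m = 010 → c = 00010101, weight = 3.
  m = 110 → c = 00000111, weight = 3.
  m = 001 → c = 01111101, weight = 6.
  m = 101 → c = 01101111, weight = 6.
  m = 011 → c = 01101000, weight = 3.
  m = 111 → c = 01111010, weight = 5.
Tally weights:
  weight 0: 1 codewords.
  weight 2: 1 codewords.
  weight 3: 3 codewords.
  weight 5: 1 codewords.
  weight 6: 2 codewords.
Minimum distance d = smallest w > 0 with A_w > 0 = 2.
Sanity: Σ A_w = 8 = 2^3 = 8 ✓.


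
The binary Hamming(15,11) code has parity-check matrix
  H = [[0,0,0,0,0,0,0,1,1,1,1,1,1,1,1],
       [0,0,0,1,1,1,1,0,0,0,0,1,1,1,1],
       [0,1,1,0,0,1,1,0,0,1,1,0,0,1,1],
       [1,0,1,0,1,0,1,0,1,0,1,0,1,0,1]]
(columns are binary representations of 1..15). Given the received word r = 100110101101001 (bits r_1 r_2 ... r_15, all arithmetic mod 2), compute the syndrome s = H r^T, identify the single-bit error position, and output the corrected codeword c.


s = (0, 1, 1, 1)^T, error position = 7, corrected codeword c = 100110001101001

Compute s = H r^T mod 2 one row at a time:
  s_1 = 0 + 1 + 1 + 0 + 1 + 0 + 0 + 1 = 4 ≡ 0 (mod 2).
  s_2 = 1 + 1 + 0 + 1 + 1 + 0 + 0 + 1 = 5 ≡ 1 (mod 2).
  s_3 = 0 + 0 + 0 + 1 + 1 + 0 + 0 + 1 = 3 ≡ 1 (mod 2).
  s_4 = 1 + 0 + 1 + 1 + 1 + 0 + 0 + 1 = 5 ≡ 1 (mod 2).
s = (0, 1, 1, 1)^T — this equals column 7 of H (binary 0111), so error is at position 7.
Correct: flip bit 7 of r = 100110101101001 to get c = 100110001101001.


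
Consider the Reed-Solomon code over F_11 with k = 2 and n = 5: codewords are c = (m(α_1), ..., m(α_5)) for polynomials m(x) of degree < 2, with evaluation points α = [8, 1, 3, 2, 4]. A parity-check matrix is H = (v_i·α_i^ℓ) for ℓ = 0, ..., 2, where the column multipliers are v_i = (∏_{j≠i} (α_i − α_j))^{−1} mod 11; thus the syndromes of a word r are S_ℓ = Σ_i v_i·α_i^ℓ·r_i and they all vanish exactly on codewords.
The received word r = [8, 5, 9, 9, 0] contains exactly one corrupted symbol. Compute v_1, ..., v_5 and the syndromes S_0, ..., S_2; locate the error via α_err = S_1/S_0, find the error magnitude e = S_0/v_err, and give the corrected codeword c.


S = (9, 7, 3), error at position 4, error magnitude e = 2, c = [8, 5, 9, 7, 0].

Step 1: column multipliers v_i = (∏_{j≠i}(α_i − α_j))^{−1} mod 11.
  i = 1 (α = 8): (8−1)(8−3)(8−2)(8−4) = 7·5·6·4 = 840 ≡ 4, so v_1 = 4^{−1} = 3 (mod 11).
  i = 2 (α = 1): (1−8)(1−3)(1−2)(1−4) = (−7)·(−2)·(−1)·(−3) = 42 ≡ 9, so v_2 = 9^{−1} = 5 (mod 11).
  i = 3 (α = 3): (3−8)(3−1)(3−2)(3−4) = (−5)·2·1·(−1) = 10 ≡ 10, so v_3 = 10^{−1} = 10 (mod 11).
  i = 4 (α = 2): (2−8)(2−1)(2−3)(2−4) = (−6)·1·(−1)·(−2) = −12 ≡ 10, so v_4 = 10^{−1} = 10 (mod 11).
  i = 5 (α = 4): (4−8)(4−1)(4−3)(4−2) = (−4)·3·1·2 = −24 ≡ 9, so v_5 = 9^{−1} = 5 (mod 11).
  v = [3, 5, 10, 10, 5].
Step 2: syndromes of r = [8, 5, 9, 9, 0] (all sums mod 11).
  S_0 = Σ v_i r_i = 3·8 + 5·5 + 10·9 + 10·9 + 5·0 = 229 ≡ 9.
  S_1 = Σ v_i α_i r_i = 3·8·8 + 5·1·5 + 10·3·9 + 10·2·9 + 5·4·0 = 667 ≡ 7.
  α_i^2 mod 11 = [9, 1, 9, 4, 5].
  S_2 = Σ v_i α_i^2 r_i = 3·9·8 + 5·1·5 + 10·9·9 + 10·4·9 + 5·5·0 = 1411 ≡ 3.
  S = (9, 7, 3) ≠ 0, so r is not a codeword (an error is present).
Step 3: locate the error. For a single error e at position i, S_ℓ = v_i·e·α_i^ℓ, so α_err = S_1/S_0.
  S_0^{−1} = 9^{−1} = 5 (mod 11), so α_err = 7·5 = 35 ≡ 2 = α_4. Error position i = 4.
  Consistency check: S_2/S_1 = 3·8 = 24 ≡ 2 = α_err ✓ (single-error assumption holds).
Step 4: error magnitude e = S_0/v_4 = S_0·∏_{j≠4}(α_4 − α_j) = 9·10 = 90 ≡ 2 (mod 11).
Step 5: correct position 4: c_4 = r_4 − e = 9 − 2 ≡ 7 (mod 11). Hence c = [8, 5, 9, 7, 0].
  Check: interpolating c through the α_i gives m(x) = 3 + 2·x (degree < 2) with m(α_i) = c_i for every i, so c is indeed a codeword.


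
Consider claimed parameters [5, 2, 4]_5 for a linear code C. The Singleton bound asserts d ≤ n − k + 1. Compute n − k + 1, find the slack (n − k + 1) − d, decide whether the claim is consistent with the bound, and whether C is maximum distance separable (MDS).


Singleton RHS = n − k + 1 = 4, slack = 0, bound satisfied, MDS.

Singleton bound: d ≤ n − k + 1.
Here n = 5, k = 2, so n − k + 1 = 4.
Given d = 4, check d ≤ 4: YES.
Slack = (n − k + 1) − d = 0.
The code is MDS (slack = 0).
Description: the claimed parameters are [5, 2, 4]_5; such a code would be MDS (meets Singleton bound).


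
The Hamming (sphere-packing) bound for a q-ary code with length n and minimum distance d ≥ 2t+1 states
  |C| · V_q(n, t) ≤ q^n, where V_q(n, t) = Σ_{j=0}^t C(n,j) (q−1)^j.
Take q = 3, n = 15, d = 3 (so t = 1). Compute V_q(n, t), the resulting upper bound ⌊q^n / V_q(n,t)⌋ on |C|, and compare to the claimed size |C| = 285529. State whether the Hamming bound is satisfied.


V_q(n, t) = 31, q^n = 14348907, Hamming bound = 462867, |C| = 285529 ≤ bound (satisfied).

Step 1: Compute V_q(n, t) = Σ_{j=0}^1 C(n, j) (q−1)^j.
  j = 0: C(15,0)·(2)^0 = 1·1 = 1.
  j = 1: C(15,1)·(2)^1 = 15·2 = 30.
  V_q(n, t) = 1 + 30 = 31.
Step 2: q^n = 3^15 = 14348907.
Step 3: Hamming bound ⌊q^n / V_q(n,t)⌋ = ⌊14348907/31⌋ = 462867.
Step 4: Compare |C| = 285529 to 462867: satisfied.
The claimed |C| lies below the Hamming bound.


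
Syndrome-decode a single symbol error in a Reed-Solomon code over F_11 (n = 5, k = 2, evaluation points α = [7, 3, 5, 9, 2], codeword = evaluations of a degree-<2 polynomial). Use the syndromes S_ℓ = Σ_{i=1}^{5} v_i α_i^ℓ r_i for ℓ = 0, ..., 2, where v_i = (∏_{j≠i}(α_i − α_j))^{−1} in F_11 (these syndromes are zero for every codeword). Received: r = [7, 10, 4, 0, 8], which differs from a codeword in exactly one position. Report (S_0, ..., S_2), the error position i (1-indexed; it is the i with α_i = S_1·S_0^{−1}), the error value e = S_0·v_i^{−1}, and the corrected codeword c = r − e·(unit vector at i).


S = (3, 4, 9), error at position 3, error magnitude e = 1, c = [7, 10, 3, 0, 8].

Step 1: column multipliers v_i = (∏_{j≠i}(α_i − α_j))^{−1} mod 11.
  i = 1 (α = 7): (7−3)(7−5)(7−9)(7−2) = 4·2·(−2)·5 = −80 ≡ 8, so v_1 = 8^{−1} = 7 (mod 11).
  i = 2 (α = 3): (3−7)(3−5)(3−9)(3−2) = (−4)·(−2)·(−6)·1 = −48 ≡ 7, so v_2 = 7^{−1} = 8 (mod 11).
  i = 3 (α = 5): (5−7)(5−3)(5−9)(5−2) = (−2)·2·(−4)·3 = 48 ≡ 4, so v_3 = 4^{−1} = 3 (mod 11).
  i = 4 (α = 9): (9−7)(9−3)(9−5)(9−2) = 2·6·4·7 = 336 ≡ 6, so v_4 = 6^{−1} = 2 (mod 11).
  i = 5 (α = 2): (2−7)(2−3)(2−5)(2−9) = (−5)·(−1)·(−3)·(−7) = 105 ≡ 6, so v_5 = 6^{−1} = 2 (mod 11).
  v = [7, 8, 3, 2, 2].
Step 2: syndromes of r = [7, 10, 4, 0, 8] (all sums mod 11).
  S_0 = Σ v_i r_i = 7·7 + 8·10 + 3·4 + 2·0 + 2·8 = 157 ≡ 3.
  S_1 = Σ v_i α_i r_i = 7·7·7 + 8·3·10 + 3·5·4 + 2·9·0 + 2·2·8 = 675 ≡ 4.
  α_i^2 mod 11 = [5, 9, 3, 4, 4].
  S_2 = Σ v_i α_i^2 r_i = 7·5·7 + 8·9·10 + 3·3·4 + 2·4·0 + 2·4·8 = 1065 ≡ 9.
  S = (3, 4, 9) ≠ 0, so r is not a codeword (an error is present).
Step 3: locate the error. For a single error e at position i, S_ℓ = v_i·e·α_i^ℓ, so α_err = S_1/S_0.
  S_0^{−1} = 3^{−1} = 4 (mod 11), so α_err = 4·4 = 16 ≡ 5 = α_3. Error position i = 3.
  Consistency check: S_2/S_1 = 9·3 = 27 ≡ 5 = α_err ✓ (single-error assumption holds).
Step 4: error magnitude e = S_0/v_3 = S_0·∏_{j≠3}(α_3 − α_j) = 3·4 = 12 ≡ 1 (mod 11).
Step 5: correct position 3: c_3 = r_3 − e = 4 − 1 ≡ 3 (mod 11). Hence c = [7, 10, 3, 0, 8].
  Check: interpolating c through the α_i gives m(x) = 4 + 2·x (degree < 2) with m(α_i) = c_i for every i, so c is indeed a codeword.


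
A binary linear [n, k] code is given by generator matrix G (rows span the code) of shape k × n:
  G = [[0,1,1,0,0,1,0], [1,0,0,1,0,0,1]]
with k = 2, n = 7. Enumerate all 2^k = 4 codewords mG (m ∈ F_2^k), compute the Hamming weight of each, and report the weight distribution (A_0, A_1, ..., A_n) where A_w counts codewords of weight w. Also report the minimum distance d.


Weight distribution: A_0 = 1, A_3 = 2, A_6 = 1. Minimum distance d = 3.

Enumerate all 2^2 = 4 messages m ∈ F_2^2.
For each, compute codeword c = mG in F_2^7, then tally its weight.
  m = 00 → c = 0000000, weight = 0.
  m = 10 → c = 0110010, weight = 3.
  m = 01 → c = 1001001, weight = 3.
  m = 11 → c = 1111011, weight = 6.
Tally weights:
  weight 0: 1 codewords.
  weight 3: 2 codewords.
  weight 6: 1 codewords.
Minimum distance d = smallest w > 0 with A_w > 0 = 3.
Sanity: Σ A_w = 4 = 2^2 = 4 ✓.


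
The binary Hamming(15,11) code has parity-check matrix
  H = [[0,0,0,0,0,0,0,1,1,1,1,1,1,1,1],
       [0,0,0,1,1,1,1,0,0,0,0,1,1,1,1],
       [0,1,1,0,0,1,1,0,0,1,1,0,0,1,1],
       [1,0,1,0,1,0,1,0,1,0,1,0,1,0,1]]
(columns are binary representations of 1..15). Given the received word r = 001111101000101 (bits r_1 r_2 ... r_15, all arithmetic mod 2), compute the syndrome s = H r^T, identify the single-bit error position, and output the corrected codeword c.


s = (1, 0, 0, 0)^T, error position = 8, corrected codeword c = 001111111000101

Compute s = H r^T mod 2 one row at a time:
  s_1 = 0 + 1 + 0 + 0 + 0 + 1 + 0 + 1 = 3 ≡ 1 (mod 2).
  s_2 = 1 + 1 + 1 + 1 + 0 + 1 + 0 + 1 = 6 ≡ 0 (mod 2).
  s_3 = 0 + 1 + 1 + 1 + 0 + 0 + 0 + 1 = 4 ≡ 0 (mod 2).
  s_4 = 0 + 1 + 1 + 1 + 1 + 0 + 1 + 1 = 6 ≡ 0 (mod 2).
s = (1, 0, 0, 0)^T — this equals column 8 of H (binary 1000), so error is at position 8.
Correct: flip bit 8 of r = 001111101000101 to get c = 001111111000101.


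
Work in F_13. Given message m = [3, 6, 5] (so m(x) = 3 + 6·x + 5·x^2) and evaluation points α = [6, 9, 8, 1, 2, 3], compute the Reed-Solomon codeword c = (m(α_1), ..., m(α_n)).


c = [11, 7, 7, 1, 9, 1]

Message polynomial: m(x) = 3 + 6·x + 5·x^2 (mod 13).
For each evaluation point α_i, compute m(α_i) mod 13:
  α_1 = 6: Horner steps 5 → 10 → 11, so m(6) = 11.
  α_2 = 9: Horner steps 5 → 12 → 7, so m(9) = 7.
  α_3 = 8: Horner steps 5 → 7 → 7, so m(8) = 7.
  α_4 = 1: Horner steps 5 → 11 → 1, so m(1) = 1.
  α_5 = 2: Horner steps 5 → 3 → 9, so m(2) = 9.
  α_6 = 3: Horner steps 5 → 8 → 1, so m(3) = 1.
Codeword c = [11, 7, 7, 1, 9, 1] ∈ F_13^6.


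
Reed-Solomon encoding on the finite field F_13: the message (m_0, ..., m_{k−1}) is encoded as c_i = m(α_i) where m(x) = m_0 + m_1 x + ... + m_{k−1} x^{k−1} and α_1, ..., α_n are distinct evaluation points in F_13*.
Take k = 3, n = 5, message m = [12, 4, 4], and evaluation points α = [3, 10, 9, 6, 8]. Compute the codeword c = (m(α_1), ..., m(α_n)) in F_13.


c = [8, 10, 8, 11, 1]

Message polynomial: m(x) = 12 + 4·x + 4·x^2 (mod 13).
For each evaluation point α_i, compute m(α_i) mod 13:
  α_1 = 3: Horner steps 4 → 3 → 8, so m(3) = 8.
  α_2 = 10: Horner steps 4 → 5 → 10, so m(10) = 10.
  α_3 = 9: Horner steps 4 → 1 → 8, so m(9) = 8.
  α_4 = 6: Horner steps 4 → 2 → 11, so m(6) = 11.
  α_5 = 8: Horner steps 4 → 10 → 1, so m(8) = 1.
Codeword c = [8, 10, 8, 11, 1] ∈ F_13^5.


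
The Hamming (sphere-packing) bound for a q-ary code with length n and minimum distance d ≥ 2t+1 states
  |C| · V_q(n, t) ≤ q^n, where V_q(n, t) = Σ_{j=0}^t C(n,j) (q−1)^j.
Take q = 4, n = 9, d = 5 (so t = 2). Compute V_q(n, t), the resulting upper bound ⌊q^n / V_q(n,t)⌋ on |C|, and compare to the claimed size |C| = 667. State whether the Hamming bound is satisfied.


V_q(n, t) = 352, q^n = 262144, Hamming bound = 744, |C| = 667 ≤ bound (satisfied).

Step 1: Compute V_q(n, t) = Σ_{j=0}^2 C(n, j) (q−1)^j.
  j = 0: C(9,0)·(3)^0 = 1·1 = 1.
  j = 1: C(9,1)·(3)^1 = 9·3 = 27.
  j = 2: C(9,2)·(3)^2 = 36·9 = 324.
  V_q(n, t) = 1 + 27 + 324 = 352.
Step 2: q^n = 4^9 = 262144.
Step 3: Hamming bound ⌊q^n / V_q(n,t)⌋ = ⌊262144/352⌋ = 744.
Step 4: Compare |C| = 667 to 744: satisfied.
The claimed |C| lies below the Hamming bound.


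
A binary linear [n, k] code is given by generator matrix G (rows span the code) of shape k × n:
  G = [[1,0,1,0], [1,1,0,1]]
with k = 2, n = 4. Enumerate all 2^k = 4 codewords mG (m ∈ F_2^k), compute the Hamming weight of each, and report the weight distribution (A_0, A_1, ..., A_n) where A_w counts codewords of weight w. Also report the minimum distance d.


Weight distribution: A_0 = 1, A_2 = 1, A_3 = 2. Minimum distance d = 2.

Enumerate all 2^2 = 4 messages m ∈ F_2^2.
For each, compute codeword c = mG in F_2^4, then tally its weight.
  m = 00 → c = 0000, weight = 0.
  m = 10 → c = 1010, weight = 2.
  m = 01 → c = 1101, weight = 3.
  m = 11 → c = 0111, weight = 3.
Tally weights:
  weight 0: 1 codewords.
  weight 2: 1 codewords.
  weight 3: 2 codewords.
Minimum distance d = smallest w > 0 with A_w > 0 = 2.
Sanity: Σ A_w = 4 = 2^2 = 4 ✓.


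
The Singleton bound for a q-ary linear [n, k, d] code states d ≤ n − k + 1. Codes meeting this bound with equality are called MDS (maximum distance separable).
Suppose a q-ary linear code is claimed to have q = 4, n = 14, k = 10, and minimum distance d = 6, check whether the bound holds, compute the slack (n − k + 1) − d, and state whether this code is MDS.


Singleton RHS = n − k + 1 = 5, slack = -1, bound violated (no such code; not MDS).

Singleton bound: d ≤ n − k + 1.
Here n = 14, k = 10, so n − k + 1 = 5.
Given d = 6, check d ≤ 5: NO.
Slack = (n − k + 1) − d = -1.
The slack is negative: d = 6 exceeds n − k + 1 = 5 by 1, so the Singleton bound is violated and no linear [14, 10, 6]_4 code can exist. In particular it is not MDS (MDS requires d = n − k + 1 exactly).
Description: the claimed parameters are [14, 10, 6]_4; such a code would be impossible (violates the Singleton bound).


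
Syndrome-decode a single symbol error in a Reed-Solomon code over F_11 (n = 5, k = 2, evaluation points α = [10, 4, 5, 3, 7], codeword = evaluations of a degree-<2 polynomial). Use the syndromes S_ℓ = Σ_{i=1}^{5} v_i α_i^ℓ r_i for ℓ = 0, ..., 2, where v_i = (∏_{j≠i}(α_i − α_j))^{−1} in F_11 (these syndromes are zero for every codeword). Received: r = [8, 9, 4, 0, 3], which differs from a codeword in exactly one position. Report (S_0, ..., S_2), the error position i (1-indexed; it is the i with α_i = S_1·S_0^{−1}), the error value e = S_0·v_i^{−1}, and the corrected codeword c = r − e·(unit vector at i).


S = (7, 2, 10), error at position 3, error magnitude e = 8, c = [8, 9, 7, 0, 3].

Step 1: column multipliers v_i = (∏_{j≠i}(α_i − α_j))^{−1} mod 11.
  i = 1 (α = 10): (10−4)(10−5)(10−3)(10−7) = 6·5·7·3 = 630 ≡ 3, so v_1 = 3^{−1} = 4 (mod 11).
  i = 2 (α = 4): (4−10)(4−5)(4−3)(4−7) = (−6)·(−1)·1·(−3) = −18 ≡ 4, so v_2 = 4^{−1} = 3 (mod 11).
  i = 3 (α = 5): (5−10)(5−4)(5−3)(5−7) = (−5)·1·2·(−2) = 20 ≡ 9, so v_3 = 9^{−1} = 5 (mod 11).
  i = 4 (α = 3): (3−10)(3−4)(3−5)(3−7) = (−7)·(−1)·(−2)·(−4) = 56 ≡ 1, so v_4 = 1^{−1} = 1 (mod 11).
  i = 5 (α = 7): (7−10)(7−4)(7−5)(7−3) = (−3)·3·2·4 = −72 ≡ 5, so v_5 = 5^{−1} = 9 (mod 11).
  v = [4, 3, 5, 1, 9].
Step 2: syndromes of r = [8, 9, 4, 0, 3] (all sums mod 11).
  S_0 = Σ v_i r_i = 4·8 + 3·9 + 5·4 + 1·0 + 9·3 = 106 ≡ 7.
  S_1 = Σ v_i α_i r_i = 4·10·8 + 3·4·9 + 5·5·4 + 1·3·0 + 9·7·3 = 717 ≡ 2.
  α_i^2 mod 11 = [1, 5, 3, 9, 5].
  S_2 = Σ v_i α_i^2 r_i = 4·1·8 + 3·5·9 + 5·3·4 + 1·9·0 + 9·5·3 = 362 ≡ 10.
  S = (7, 2, 10) ≠ 0, so r is not a codeword (an error is present).
Step 3: locate the error. For a single error e at position i, S_ℓ = v_i·e·α_i^ℓ, so α_err = S_1/S_0.
  S_0^{−1} = 7^{−1} = 8 (mod 11), so α_err = 2·8 = 16 ≡ 5 = α_3. Error position i = 3.
  Consistency check: S_2/S_1 = 10·6 = 60 ≡ 5 = α_err ✓ (single-error assumption holds).
Step 4: error magnitude e = S_0/v_3 = S_0·∏_{j≠3}(α_3 − α_j) = 7·9 = 63 ≡ 8 (mod 11).
Step 5: correct position 3: c_3 = r_3 − e = 4 − 8 ≡ 7 (mod 11). Hence c = [8, 9, 7, 0, 3].
  Check: interpolating c through the α_i gives m(x) = 6 + 9·x (degree < 2) with m(α_i) = c_i for every i, so c is indeed a codeword.


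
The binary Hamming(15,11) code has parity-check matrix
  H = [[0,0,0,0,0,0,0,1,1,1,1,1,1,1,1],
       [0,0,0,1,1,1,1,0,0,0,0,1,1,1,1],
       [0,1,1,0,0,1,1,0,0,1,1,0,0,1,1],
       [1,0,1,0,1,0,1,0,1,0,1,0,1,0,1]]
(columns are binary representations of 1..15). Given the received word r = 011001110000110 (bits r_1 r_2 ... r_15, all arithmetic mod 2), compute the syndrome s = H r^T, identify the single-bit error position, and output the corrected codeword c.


s = (1, 0, 1, 1)^T, error position = 11, corrected codeword c = 011001110010110

Compute s = H r^T mod 2 one row at a time:
  s_1 = 1 + 0 + 0 + 0 + 0 + 1 + 1 + 0 = 3 ≡ 1 (mod 2).
  s_2 = 0 + 0 + 1 + 1 + 0 + 1 + 1 + 0 = 4 ≡ 0 (mod 2).
  s_3 = 1 + 1 + 1 + 1 + 0 + 0 + 1 + 0 = 5 ≡ 1 (mod 2).
  s_4 = 0 + 1 + 0 + 1 + 0 + 0 + 1 + 0 = 3 ≡ 1 (mod 2).
s = (1, 0, 1, 1)^T — this equals column 11 of H (binary 1011), so error is at position 11.
Correct: flip bit 11 of r = 011001110000110 to get c = 011001110010110.


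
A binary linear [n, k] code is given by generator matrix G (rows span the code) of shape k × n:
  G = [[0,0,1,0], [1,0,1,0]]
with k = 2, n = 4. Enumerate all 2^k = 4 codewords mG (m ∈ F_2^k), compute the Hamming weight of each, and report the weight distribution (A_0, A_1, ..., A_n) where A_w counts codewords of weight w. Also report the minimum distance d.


Weight distribution: A_0 = 1, A_1 = 2, A_2 = 1. Minimum distance d = 1.

Enumerate all 2^2 = 4 messages m ∈ F_2^2.
For each, compute codeword c = mG in F_2^4, then tally its weight.
  m = 00 → c = 0000, weight = 0.
  m = 10 → c = 0010, weight = 1.
  m = 01 → c = 1010, weight = 2.
  m = 11 → c = 1000, weight = 1.
Tally weights:
  weight 0: 1 codewords.
  weight 1: 2 codewords.
  weight 2: 1 codewords.
Minimum distance d = smallest w > 0 with A_w > 0 = 1.
Sanity: Σ A_w = 4 = 2^2 = 4 ✓.
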